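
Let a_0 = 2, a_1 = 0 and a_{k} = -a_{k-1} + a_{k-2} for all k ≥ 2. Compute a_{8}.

26

The ordinary generating function has denominator 1 + t - t^2.
Iterating the recurrence: a_0,…,a_{8} = 2, 0, 2, -2, 4, -6, 10, -16, 26.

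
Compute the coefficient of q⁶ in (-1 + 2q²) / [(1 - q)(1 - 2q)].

The denominator gives the recurrence a_n = 3a_(n−1) − 2a_(n−2) for n ≥ 3; the numerator fixes a_0 = -1, a_1 = -3, a_2 = -5.
Iterating: -1, -3, -5, -9, -17, -33, -65, so a_6 = -65.

-65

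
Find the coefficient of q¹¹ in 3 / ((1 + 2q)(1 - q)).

-4095

The denominator gives the recurrence a_n = −a_(n−1) + 2a_(n−2) for n ≥ 2; the numerator fixes a_0 = 3, a_1 = -3.
Iterating: 3, -3, 9, -15, 33, -63, 129, -255, 513, -1023, 2049, -4095, so a_11 = -4095.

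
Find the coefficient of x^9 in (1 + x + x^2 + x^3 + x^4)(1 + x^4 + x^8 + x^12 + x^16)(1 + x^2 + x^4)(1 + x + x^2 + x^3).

15

(1 + x + x^2 + x^3 + x^4) has coefficients 1,1,1,1,1 for degrees 0…4.
(1 + x^4 + x^8 + x^12 + x^16) has coefficients 1,0,0,0,1,0,0,0,1,0 for degrees 0…9.
Multiplying by (1 + x^2 + x^4) gives running coefficients 1,0,1,0,2,0,1,0,2,0 for degrees 0…9.
Finally multiplying by (1 + x + x^2 + x^3), the product of all factors after the first has coefficients 1,1,2,2,3,3,3,3,3,3 for degrees 0…9.
[x^9] = 1·3 + 1·3 + 1·3 + 1·3 + 1·3 = 15.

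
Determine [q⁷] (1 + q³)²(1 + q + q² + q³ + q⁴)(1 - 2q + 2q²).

1

(1 + q³)² has coefficients 1,0,0,2,0,0,1 for degrees 0…6.
(1 + q + q² + q³ + q⁴) has coefficients 1,1,1,1,1,0,0,0 for degrees 0…7.
Finally multiplying by (1 - 2q + 2q²), the product of all factors after the first has coefficients 1,-1,1,1,1,0,2,0 for degrees 0…7.
[q⁷] = 1·0 + 2·1 + 1·(-1) = 1.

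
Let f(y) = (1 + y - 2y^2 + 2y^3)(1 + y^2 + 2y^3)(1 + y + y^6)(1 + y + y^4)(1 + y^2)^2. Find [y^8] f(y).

21

(1 + y - 2y^2 + 2y^3) has coefficients 1,1,-2,2 for degrees 0…3.
(1 + y^2 + 2y^3) has coefficients 1,0,1,2,0,0,0,0,0 for degrees 0…8.
Multiplying by (1 + y + y^6) gives running coefficients 1,1,1,3,2,0,1,0,1 for degrees 0…8.
Multiplying by (1 + y + y^4) gives running coefficients 1,2,2,4,6,3,2,4,3 for degrees 0…8.
Finally multiplying by (1 + y^2)^2, the product of all factors after the first has coefficients 1,2,4,8,11,13,16,14,13 for degrees 0…8.
[y^8] = 1·13 + 1·14 − 2·16 + 2·13 = 21.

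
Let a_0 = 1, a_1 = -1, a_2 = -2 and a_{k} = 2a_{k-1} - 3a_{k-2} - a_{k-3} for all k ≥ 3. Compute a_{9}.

-178

The ordinary generating function has denominator 1 - 2q + 3q^2 + q^3.
Iterating the recurrence: a_0,…,a_{9} = 1, -1, -2, -2, 3, 14, 21, -3, -83, -178.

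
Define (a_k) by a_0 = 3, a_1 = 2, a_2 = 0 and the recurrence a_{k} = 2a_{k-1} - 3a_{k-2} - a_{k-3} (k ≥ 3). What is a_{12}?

-365

The ordinary generating function has denominator 1 - 2t + 3t^2 + t^3.
Iterating the recurrence: a_0,…,a_{12} = 3, 2, 0, -9, -20, -13, 43, 145, 174, -130, -927, -1638, -365.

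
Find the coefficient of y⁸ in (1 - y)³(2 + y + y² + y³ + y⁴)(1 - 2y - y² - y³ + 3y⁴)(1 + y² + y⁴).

27

(1 - y)³ has coefficients 1,-3,3,-1 for degrees 0…3.
(2 + y + y² + y³ + y⁴) has coefficients 2,1,1,1,1,0,0,0,0 for degrees 0…8.
Multiplying by (1 - 2y - y² - y³ + 3y⁴) gives running coefficients 2,-3,-3,-4,3,-1,1,2,3 for degrees 0…8.
Finally multiplying by (1 + y² + y⁴), the product of all factors after the first has coefficients 2,-3,-1,-7,2,-8,1,-3,7 for degrees 0…8.
[y⁸] = 1·7 − 3·(-3) + 3·1 − 1·(-8) = 27.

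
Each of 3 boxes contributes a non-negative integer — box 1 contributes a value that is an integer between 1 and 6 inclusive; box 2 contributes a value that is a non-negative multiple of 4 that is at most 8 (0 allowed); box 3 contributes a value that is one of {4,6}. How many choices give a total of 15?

The generating function for the choices is (z + z^2 + z^3 + z^4 + z^5 + z^6)·(1 + z^4 + z^8)·(z^4 + z^6); the count is [z^15].
(z + z^2 + z^3 + z^4 + z^5 + z^6) has coefficients 0,1,1,1,1,1,1 for degrees 0…6.
(1 + z^4 + z^8) has coefficients 1,0,0,0,1,0,0,0,1,0,0,0,0,0,0,0 for degrees 0…15.
Finally multiplying by (z^4 + z^6), the product of all factors after the first has coefficients 0,0,0,0,1,0,1,0,1,0,1,0,1,0,1,0 for degrees 0…15.
[z^15] = 1·1 + 1·0 + 1·1 + 1·0 + 1·1 + 1·0 = 3.

3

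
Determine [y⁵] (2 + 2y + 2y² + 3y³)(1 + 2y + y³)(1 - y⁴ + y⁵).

-2

(2 + 2y + 2y² + 3y³) has coefficients 2,2,2,3 for degrees 0…3.
(1 + 2y + y³) has coefficients 1,2,0,1,0,0 for degrees 0…5.
Finally multiplying by (1 - y⁴ + y⁵), the product of all factors after the first has coefficients 1,2,0,1,-1,-1 for degrees 0…5.
[y⁵] = 2·(-1) + 2·(-1) + 2·1 + 3·0 = -2.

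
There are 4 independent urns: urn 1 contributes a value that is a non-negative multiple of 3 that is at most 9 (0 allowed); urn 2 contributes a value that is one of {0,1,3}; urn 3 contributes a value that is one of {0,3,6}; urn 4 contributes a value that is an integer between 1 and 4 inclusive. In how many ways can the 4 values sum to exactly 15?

7

The generating function for the choices is (1 + q³ + q⁶ + q⁹)·(1 + q + q³)·(1 + q³ + q⁶)·(q + q² + q³ + q⁴); the count is [q¹⁵].
(1 + q³ + q⁶ + q⁹) has coefficients 1,0,0,1,0,0,1,0,0,1 for degrees 0…9.
(1 + q + q³) has coefficients 1,1,0,1,0,0,0,0,0,0,0,0,0,0,0,0 for degrees 0…15.
Multiplying by (1 + q³ + q⁶) gives running coefficients 1,1,0,2,1,0,2,1,0,1,0,0,0,0,0,0 for degrees 0…15.
Finally multiplying by (q + q² + q³ + q⁴), the product of all factors after the first has coefficients 0,1,2,2,4,4,3,5,4,3,4,2,1,1,0,0 for degrees 0…15.
[q¹⁵] = 1·0 + 1·1 + 1·3 + 1·3 = 7.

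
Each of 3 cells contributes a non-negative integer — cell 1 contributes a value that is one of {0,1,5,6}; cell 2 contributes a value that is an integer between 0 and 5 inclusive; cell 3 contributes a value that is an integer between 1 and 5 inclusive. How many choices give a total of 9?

12

The generating function for the choices is (1 + q + q⁵ + q⁶)·(1 + q + q² + q³ + q⁴ + q⁵)·(q + q² + q³ + q⁴ + q⁵); the count is [q⁹].
(1 + q + q⁵ + q⁶) has coefficients 1,1,0,0,0,1,1 for degrees 0…6.
(1 + q + q² + q³ + q⁴ + q⁵) has coefficients 1,1,1,1,1,1,0,0,0,0 for degrees 0…9.
Finally multiplying by (q + q² + q³ + q⁴ + q⁵), the product of all factors after the first has coefficients 0,1,2,3,4,5,5,4,3,2 for degrees 0…9.
[q⁹] = 1·2 + 1·3 + 1·4 + 1·3 = 12.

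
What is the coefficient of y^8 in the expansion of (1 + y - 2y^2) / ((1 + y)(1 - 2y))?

170

The denominator gives the recurrence a_n = a_(n−1) + 2a_(n−2) for n ≥ 3; the numerator fixes a_0 = 1, a_1 = 2, a_2 = 2.
Iterating: 1, 2, 2, 6, 10, 22, 42, 86, 170, so a_8 = 170.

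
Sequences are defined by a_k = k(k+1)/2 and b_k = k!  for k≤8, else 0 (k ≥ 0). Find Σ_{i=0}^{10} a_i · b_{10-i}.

161044

The convolution is the x^10 coefficient of A(x)B(x).
Σ = 0·0 + 1·0 + 3·40320 + 6·5040 + 10·720 + 15·120 + 21·24 + 28·6 + 36·2 + 45·1 + 55·1 = 161044.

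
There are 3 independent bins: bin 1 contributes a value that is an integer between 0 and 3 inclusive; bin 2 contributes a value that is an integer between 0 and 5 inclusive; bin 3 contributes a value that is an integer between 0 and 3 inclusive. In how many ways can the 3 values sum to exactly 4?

The generating function for the choices is (1 + z + z² + z³)·(1 + z + z² + z³ + z⁴ + z⁵)·(1 + z + z² + z³); the count is [z⁴].
(1 + z + z² + z³) has coefficients 1,1,1,1 for degrees 0…3.
(1 + z + z² + z³ + z⁴ + z⁵) has coefficients 1,1,1,1,1 for degrees 0…4.
Finally multiplying by (1 + z + z² + z³), the product of all factors after the first has coefficients 1,2,3,4,4 for degrees 0…4.
[z⁴] = 1·4 + 1·4 + 1·3 + 1·2 = 13.

13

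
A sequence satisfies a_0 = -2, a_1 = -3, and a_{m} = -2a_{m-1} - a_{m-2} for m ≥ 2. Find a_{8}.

38

The ordinary generating function has denominator 1 + 2z + z^2.
Iterating the recurrence: a_0,…,a_{8} = -2, -3, 8, -13, 18, -23, 28, -33, 38.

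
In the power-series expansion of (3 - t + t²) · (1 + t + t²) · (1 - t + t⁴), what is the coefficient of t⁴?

4

(3 - t + t²) has coefficients 3,-1,1 for degrees 0…2.
(1 + t + t²) has coefficients 1,1,1,0,0 for degrees 0…4.
Finally multiplying by (1 - t + t⁴), the product of all factors after the first has coefficients 1,0,0,-1,1 for degrees 0…4.
[t⁴] = 3·1 − 1·(-1) + 1·0 = 4.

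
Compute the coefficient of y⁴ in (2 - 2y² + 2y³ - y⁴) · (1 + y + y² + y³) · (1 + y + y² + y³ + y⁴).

(2 - 2y² + 2y³ - y⁴) has coefficients 2,0,-2,2,-1 for degrees 0…4.
(1 + y + y² + y³) has coefficients 1,1,1,1,0 for degrees 0…4.
Finally multiplying by (1 + y + y² + y³ + y⁴), the product of all factors after the first has coefficients 1,2,3,4,4 for degrees 0…4.
[y⁴] = 2·4 − 2·3 + 2·2 − 1·1 = 5.

5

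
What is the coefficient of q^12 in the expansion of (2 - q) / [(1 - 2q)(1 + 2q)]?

Partial fractions give a closed form: a_n = (3/4)·2^n + (5/4)·(-2)^n.
At n = 12: a_12 = 8192.

8192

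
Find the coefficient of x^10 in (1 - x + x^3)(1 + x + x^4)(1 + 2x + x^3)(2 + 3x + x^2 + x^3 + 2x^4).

4

(1 - x + x^3) has coefficients 1,-1,0,1 for degrees 0…3.
(1 + x + x^4) has coefficients 1,1,0,0,1,0,0,0,0,0,0 for degrees 0…10.
Multiplying by (1 + 2x + x^3) gives running coefficients 1,3,2,1,2,2,0,1,0,0,0 for degrees 0…10.
Finally multiplying by (2 + 3x + x^2 + x^3 + 2x^4), the product of all factors after the first has coefficients 2,9,14,12,14,19,13,8,9,5,1 for degrees 0…10.
[x^10] = 1·1 − 1·5 + 1·8 = 4.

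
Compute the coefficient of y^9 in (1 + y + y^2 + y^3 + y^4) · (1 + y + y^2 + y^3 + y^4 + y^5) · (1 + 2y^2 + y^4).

12

(1 + y + y^2 + y^3 + y^4) has coefficients 1,1,1,1,1 for degrees 0…4.
(1 + y + y^2 + y^3 + y^4 + y^5) has coefficients 1,1,1,1,1,1,0,0,0,0 for degrees 0…9.
Finally multiplying by (1 + 2y^2 + y^4), the product of all factors after the first has coefficients 1,1,3,3,4,4,3,3,1,1 for degrees 0…9.
[y^9] = 1·1 + 1·1 + 1·3 + 1·3 + 1·4 = 12.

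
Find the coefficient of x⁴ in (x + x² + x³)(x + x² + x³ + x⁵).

(x + x² + x³) has coefficients 0,1,1,1 for degrees 0…3.
(x + x² + x³ + x⁵) has coefficients 0,1,1,1,0 for degrees 0…4.
[x⁴] = 1·1 + 1·1 + 1·1 = 3.

3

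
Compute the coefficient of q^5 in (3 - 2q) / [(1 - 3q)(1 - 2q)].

Partial fractions give a closed form: a_n = (7)·3^n + (-4)·2^n.
At n = 5: a_5 = 1573.

1573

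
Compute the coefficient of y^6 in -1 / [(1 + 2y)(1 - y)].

Partial fractions give a closed form: a_n = (-2/3)·(-2)^n + (-1/3)·1^n.
At n = 6: a_6 = -43.

-43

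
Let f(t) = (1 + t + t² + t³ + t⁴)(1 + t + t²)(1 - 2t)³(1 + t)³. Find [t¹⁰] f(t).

-42

(1 + t + t² + t³ + t⁴) has coefficients 1,1,1,1,1 for degrees 0…4.
(1 + t + t²) has coefficients 1,1,1,0,0,0,0,0,0,0,0 for degrees 0…10.
Multiplying by (1 - 2t)³ gives running coefficients 1,-5,7,-2,4,-8,0,0,0,0,0 for degrees 0…10.
Finally multiplying by (1 + t)³, the product of all factors after the first has coefficients 1,-2,-5,5,14,5,-14,-20,-8,0,0 for degrees 0…10.
[t¹⁰] = 1·0 + 1·0 + 1·(-8) + 1·(-20) + 1·(-14) = -42.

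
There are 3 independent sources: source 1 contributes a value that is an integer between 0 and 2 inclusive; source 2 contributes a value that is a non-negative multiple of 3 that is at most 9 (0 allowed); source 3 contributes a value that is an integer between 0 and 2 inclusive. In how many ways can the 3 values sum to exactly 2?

3

The generating function for the choices is (1 + z + z²)·(1 + z³ + z⁶ + z⁹)·(1 + z + z²); the count is [z²].
(1 + z + z²) has coefficients 1,1,1 for degrees 0…2.
(1 + z³ + z⁶ + z⁹) has coefficients 1,0,0 for degrees 0…2.
Finally multiplying by (1 + z + z²), the product of all factors after the first has coefficients 1,1,1 for degrees 0…2.
[z²] = 1·1 + 1·1 + 1·1 = 3.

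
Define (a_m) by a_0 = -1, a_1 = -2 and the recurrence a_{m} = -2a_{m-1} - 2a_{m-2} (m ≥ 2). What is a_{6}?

The ordinary generating function has denominator 1 + 2y + 2y^2.
Iterating the recurrence: a_0,…,a_{6} = -1, -2, 6, -8, 4, 8, -24.

-24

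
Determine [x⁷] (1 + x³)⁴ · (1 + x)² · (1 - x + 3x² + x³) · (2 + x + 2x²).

100

(1 + x³)⁴ has coefficients 1,0,0,4,0,0,6,0 for degrees 0…7.
(1 + x)² has coefficients 1,2,1,0,0,0,0,0 for degrees 0…7.
Multiplying by (1 - x + 3x² + x³) gives running coefficients 1,1,2,6,5,1,0,0 for degrees 0…7.
Finally multiplying by (2 + x + 2x²), the product of all factors after the first has coefficients 2,3,7,16,20,19,11,2 for degrees 0…7.
[x⁷] = 1·2 + 4·20 + 6·3 = 100.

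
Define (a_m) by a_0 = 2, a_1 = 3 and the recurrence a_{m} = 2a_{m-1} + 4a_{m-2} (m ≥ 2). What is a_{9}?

47616

The ordinary generating function has denominator 1 - 2q - 4q^2.
Iterating the recurrence: a_0,…,a_{9} = 2, 3, 14, 40, 136, 432, 1408, 4544, 14720, 47616.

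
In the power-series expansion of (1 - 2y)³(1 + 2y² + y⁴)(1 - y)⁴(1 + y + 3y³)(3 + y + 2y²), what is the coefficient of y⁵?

(1 - 2y)³ has coefficients 1,-6,12,-8 for degrees 0…3.
(1 + 2y² + y⁴) has coefficients 1,0,2,0,1,0 for degrees 0…5.
Multiplying by (1 - y)⁴ gives running coefficients 1,-4,8,-12,14,-12 for degrees 0…5.
Multiplying by (1 + y + 3y³) gives running coefficients 1,-3,4,-1,-10,26 for degrees 0…5.
Finally multiplying by (3 + y + 2y²), the product of all factors after the first has coefficients 3,-8,11,-5,-23,66 for degrees 0…5.
[y⁵] = 1·66 − 6·(-23) + 12·(-5) − 8·11 = 56.

56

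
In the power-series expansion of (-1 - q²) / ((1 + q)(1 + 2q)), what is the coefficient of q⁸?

-638

The denominator gives the recurrence a_n = −3a_(n−1) − 2a_(n−2) for n ≥ 3; the numerator fixes a_0 = -1, a_1 = 3, a_2 = -8.
Iterating: -1, 3, -8, 18, -38, 78, -158, 318, -638, so a_8 = -638.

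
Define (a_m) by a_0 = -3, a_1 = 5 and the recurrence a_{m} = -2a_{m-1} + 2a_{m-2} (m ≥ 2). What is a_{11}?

131488

The ordinary generating function has denominator 1 + 2z - 2z^2.
Iterating the recurrence: a_0,…,a_{11} = -3, 5, -16, 42, -116, 316, -864, 2360, -6448, 17616, -48128, 131488.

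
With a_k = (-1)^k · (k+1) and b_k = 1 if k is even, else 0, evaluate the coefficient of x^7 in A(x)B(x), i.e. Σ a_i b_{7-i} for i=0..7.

This is [x^7] in the product of the two ordinary generating functions.
Σ = 1·0 − 2·1 + 3·0 − 4·1 + 5·0 − 6·1 + 7·0 − 8·1 = -20.

-20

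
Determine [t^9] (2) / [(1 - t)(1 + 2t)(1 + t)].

-1364

Partial fractions give a closed form: a_n = (1/3)·1^n + (8/3)·(-2)^n + (-1)·(-1)^n.
At n = 9: a_9 = -1364.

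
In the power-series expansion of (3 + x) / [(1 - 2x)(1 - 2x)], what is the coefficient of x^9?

The denominator gives the recurrence a_n = 4a_(n−1) − 4a_(n−2) for n ≥ 2; the numerator fixes a_0 = 3, a_1 = 13.
Iterating: 3, 13, 40, 108, 272, 656, 1536, 3520, 7936, 17664, so a_9 = 17664.

17664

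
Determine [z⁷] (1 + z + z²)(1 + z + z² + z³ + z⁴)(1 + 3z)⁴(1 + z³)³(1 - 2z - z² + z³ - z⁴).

(1 + z + z²) has coefficients 1,1,1 for degrees 0…2.
(1 + z + z² + z³ + z⁴) has coefficients 1,1,1,1,1,0,0,0 for degrees 0…7.
Multiplying by (1 + 3z)⁴ gives running coefficients 1,13,67,175,256,255,243,189 for degrees 0…7.
Multiplying by (1 + z³)³ gives running coefficients 1,13,67,178,295,456,771,996 for degrees 0…7.
Finally multiplying by (1 - 2z - z² + z³ - z⁴), the product of all factors after the first has coefficients 1,11,40,32,-116,-258,-325,-885 for degrees 0…7.
[z⁷] = 1·(-885) + 1·(-325) + 1·(-258) = -1468.

-1468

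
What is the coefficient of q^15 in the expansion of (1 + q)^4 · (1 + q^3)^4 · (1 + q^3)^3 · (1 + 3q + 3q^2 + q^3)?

1491

(1 + q)^4 has coefficients 1,4,6,4,1 for degrees 0…4.
(1 + q^3)^4 has coefficients 1,0,0,4,0,0,6,0,0,4,0,0,1,0,0,0 for degrees 0…15.
Multiplying by (1 + q^3)^3 gives running coefficients 1,0,0,7,0,0,21,0,0,35,0,0,35,0,0,21 for degrees 0…15.
Finally multiplying by (1 + 3q + 3q^2 + q^3), the product of all factors after the first has coefficients 1,3,3,8,21,21,28,63,63,56,105,105,70,105,105,56 for degrees 0…15.
[q^15] = 1·56 + 4·105 + 6·105 + 4·70 + 1·105 = 1491.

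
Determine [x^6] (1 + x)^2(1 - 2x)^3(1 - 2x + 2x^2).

(1 + x)^2 has coefficients 1,2,1 for degrees 0…2.
(1 - 2x)^3 has coefficients 1,-6,12,-8,0,0,0 for degrees 0…6.
Finally multiplying by (1 - 2x + 2x^2), the product of all factors after the first has coefficients 1,-8,26,-44,40,-16,0 for degrees 0…6.
[x^6] = 1·0 + 2·(-16) + 1·40 = 8.

8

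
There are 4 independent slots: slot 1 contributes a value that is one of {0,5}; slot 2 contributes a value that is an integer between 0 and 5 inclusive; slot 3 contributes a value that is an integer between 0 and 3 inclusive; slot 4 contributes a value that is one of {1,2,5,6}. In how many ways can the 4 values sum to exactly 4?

The generating function for the choices is (1 + x⁵)·(1 + x + x² + x³ + x⁴ + x⁵)·(1 + x + x² + x³)·(x + x² + x⁵ + x⁶); the count is [x⁴].
(1 + x⁵) has coefficients 1,0,0,0,0 for degrees 0…4.
(1 + x + x² + x³ + x⁴ + x⁵) has coefficients 1,1,1,1,1 for degrees 0…4.
Multiplying by (1 + x + x² + x³) gives running coefficients 1,2,3,4,4 for degrees 0…4.
Finally multiplying by (x + x² + x⁵ + x⁶), the product of all factors after the first has coefficients 0,1,3,5,7 for degrees 0…4.
[x⁴] = 1·7 = 7.

7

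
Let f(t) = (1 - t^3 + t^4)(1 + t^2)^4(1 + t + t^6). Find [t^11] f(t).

(1 - t^3 + t^4) has coefficients 1,0,0,-1,1 for degrees 0…4.
(1 + t^2)^4 has coefficients 1,0,4,0,6,0,4,0,1,0,0,0 for degrees 0…11.
Finally multiplying by (1 + t + t^6), the product of all factors after the first has coefficients 1,1,4,4,6,6,5,4,5,1,6,0 for degrees 0…11.
[t^11] = 1·0 − 1·5 + 1·4 = -1.

-1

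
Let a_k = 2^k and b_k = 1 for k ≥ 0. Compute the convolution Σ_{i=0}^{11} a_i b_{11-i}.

The convolution is the t^11 coefficient of A(t)B(t).
Σ = 1·1 + 2·1 + 4·1 + 8·1 + 16·1 + 32·1 + 64·1 + 128·1 + 256·1 + 512·1 + 1024·1 + 2048·1 = 4095.

4095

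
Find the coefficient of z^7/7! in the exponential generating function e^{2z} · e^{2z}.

The EGF product rule gives c_7 = Σ_{k_1+k_2=7} C(7; k_1,k_2) · ∏ g_i(k_i), where e^{2z} gives (2)^k; e^{2z} gives (2)^k.
g_1(k) for k = 0…7: 1, 2, 4, 8, 16, 32, 64, 128.
g_2(k) for k = 0…7: 1, 2, 4, 8, 16, 32, 64, 128.
c_7 = Σ_k C(7,k)·g_1(k)·g_2(7−k) = 1·1·128 + 7·2·64 + 21·4·32 + 35·8·16 + 35·16·8 + 21·32·4 + 7·64·2 + 1·128·1 = 128 + 896 + 2688 + 4480 + 4480 + 2688 + 896 + 128 = 16384.

16384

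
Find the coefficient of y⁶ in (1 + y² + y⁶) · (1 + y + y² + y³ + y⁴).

2

(1 + y² + y⁶) has coefficients 1,0,1,0,0,0,1 for degrees 0…6.
(1 + y + y² + y³ + y⁴) has coefficients 1,1,1,1,1,0,0 for degrees 0…6.
[y⁶] = 1·0 + 1·1 + 1·1 = 2.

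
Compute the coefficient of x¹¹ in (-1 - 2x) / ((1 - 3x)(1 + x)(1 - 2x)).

-658840

The denominator gives the recurrence a_n = 4a_(n−1) − a_(n−2) − 6a_(n−3) for n ≥ 3; the numerator fixes a_0 = -1, a_1 = -6, a_2 = -23.
Iterating: -1, -6, -23, -80, -261, -826, -2563, -7860, -23921, -72446, -218703, -658840, so a_11 = -658840.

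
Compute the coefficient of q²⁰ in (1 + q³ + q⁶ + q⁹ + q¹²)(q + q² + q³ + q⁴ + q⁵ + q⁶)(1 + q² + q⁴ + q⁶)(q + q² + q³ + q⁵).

26

(1 + q³ + q⁶ + q⁹ + q¹²) has coefficients 1,0,0,1,0,0,1,0,0,1,0,0,1 for degrees 0…12.
(q + q² + q³ + q⁴ + q⁵ + q⁶) has coefficients 0,1,1,1,1,1,1,0,0,0,0,0,0,0,0,0,0,0,0,0,0 for degrees 0…20.
Multiplying by (1 + q² + q⁴ + q⁶) gives running coefficients 0,1,1,2,2,3,3,3,3,2,2,1,1,0,0,0,0,0,0,0,0 for degrees 0…20.
Finally multiplying by (q + q² + q³ + q⁵), the product of all factors after the first has coefficients 0,0,1,2,4,5,8,9,11,11,11,10,8,7,4,3,1,1,0,0,0 for degrees 0…20.
[q²⁰] = 1·0 + 1·1 + 1·4 + 1·10 + 1·11 = 26.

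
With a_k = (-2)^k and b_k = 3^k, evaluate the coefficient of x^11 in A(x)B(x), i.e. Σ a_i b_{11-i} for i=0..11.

Write out a_i and b_{11-i} for i = 0,…,11 and sum the products.
Σ = 1·177147 − 2·59049 + 4·19683 − 8·6561 + 16·2187 − 32·729 + 64·243 − 128·81 + 256·27 − 512·9 + 1024·3 − 2048·1 = 105469.

105469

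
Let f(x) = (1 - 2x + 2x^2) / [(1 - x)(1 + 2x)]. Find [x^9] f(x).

-853

The denominator gives the recurrence a_n = −a_(n−1) + 2a_(n−2) for n ≥ 3; the numerator fixes a_0 = 1, a_1 = -3, a_2 = 7.
Iterating: 1, -3, 7, -13, 27, -53, 107, -213, 427, -853, so a_9 = -853.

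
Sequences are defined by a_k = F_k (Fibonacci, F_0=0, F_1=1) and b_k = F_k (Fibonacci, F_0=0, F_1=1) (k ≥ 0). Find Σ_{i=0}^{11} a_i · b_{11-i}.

420

Write out a_i and b_{11-i} for i = 0,…,11 and sum the products.
Σ = 0·89 + 1·55 + 1·34 + 2·21 + 3·13 + 5·8 + 8·5 + 13·3 + 21·2 + 34·1 + 55·1 + 89·0 = 420.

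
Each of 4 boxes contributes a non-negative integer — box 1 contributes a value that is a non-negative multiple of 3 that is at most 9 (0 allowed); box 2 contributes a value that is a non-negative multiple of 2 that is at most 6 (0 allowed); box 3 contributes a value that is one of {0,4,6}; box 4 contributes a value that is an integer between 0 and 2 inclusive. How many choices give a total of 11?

11

The generating function for the choices is (1 + z^3 + z^6 + z^9)·(1 + z^2 + z^4 + z^6)·(1 + z^4 + z^6)·(1 + z + z^2); the count is [z^11].
(1 + z^3 + z^6 + z^9) has coefficients 1,0,0,1,0,0,1,0,0,1 for degrees 0…9.
(1 + z^2 + z^4 + z^6) has coefficients 1,0,1,0,1,0,1,0,0,0,0,0 for degrees 0…11.
Multiplying by (1 + z^4 + z^6) gives running coefficients 1,0,1,0,2,0,3,0,2,0,2,0 for degrees 0…11.
Finally multiplying by (1 + z + z^2), the product of all factors after the first has coefficients 1,1,2,1,3,2,5,3,5,2,4,2 for degrees 0…11.
[z^11] = 1·2 + 1·5 + 1·2 + 1·2 = 11.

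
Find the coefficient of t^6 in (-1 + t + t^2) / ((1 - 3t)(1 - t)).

-608

The denominator gives the recurrence a_n = 4a_(n−1) − 3a_(n−2) for n ≥ 3; the numerator fixes a_0 = -1, a_1 = -3, a_2 = -8.
Iterating: -1, -3, -8, -23, -68, -203, -608, so a_6 = -608.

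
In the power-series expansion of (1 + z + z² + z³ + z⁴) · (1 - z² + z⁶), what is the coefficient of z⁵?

-1

(1 + z + z² + z³ + z⁴) has coefficients 1,1,1,1,1 for degrees 0…4.
(1 - z² + z⁶) has coefficients 1,0,-1,0,0,0 for degrees 0…5.
[z⁵] = 1·0 + 1·0 + 1·0 + 1·(-1) + 1·0 = -1.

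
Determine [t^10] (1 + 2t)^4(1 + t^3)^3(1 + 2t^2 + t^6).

240

(1 + 2t)^4 has coefficients 1,8,24,32,16 for degrees 0…4.
(1 + t^3)^3 has coefficients 1,0,0,3,0,0,3,0,0,1,0 for degrees 0…10.
Finally multiplying by (1 + 2t^2 + t^6), the product of all factors after the first has coefficients 1,0,2,3,0,6,4,0,6,4,0 for degrees 0…10.
[t^10] = 1·0 + 8·4 + 24·6 + 32·0 + 16·4 = 240.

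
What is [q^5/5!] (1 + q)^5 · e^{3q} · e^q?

32344

The EGF product rule gives c_5 = Σ_{k_1+k_2+k_3=5} C(5; k_1,k_2,k_3) · ∏ g_i(k_i), where (1+q)^5 gives the falling factorial (5)_k; e^{3q} gives (3)^k; e^q gives (1)^k.
g_1(k) for k = 0…5: 1, 5, 20, 60, 120, 120.
g_2(k) for k = 0…5: 1, 3, 9, 27, 81, 243.
g_3(k) for k = 0…5: 1, 1, 1, 1, 1, 1.
First combine the last two factors: h(k) = Σ_j C(k,j)·g_2(j)·g_3(k−j) for k = 0…5: 1, 4, 16, 64, 256, 1024.
c_5 = Σ_k C(5,k)·g_1(k)·h(5−k) = 1·1·1024 + 5·5·256 + 10·20·64 + 10·60·16 + 5·120·4 + 1·120·1 = 1024 + 6400 + 12800 + 9600 + 2400 + 120 = 32344.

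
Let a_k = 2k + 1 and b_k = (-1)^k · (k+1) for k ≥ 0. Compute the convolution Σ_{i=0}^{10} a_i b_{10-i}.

Write out a_i and b_{10-i} for i = 0,…,10 and sum the products.
Σ = 1·11 + 3·(-10) + 5·9 + 7·(-8) + 9·7 + 11·(-6) + 13·5 + 15·(-4) + 17·3 + 19·(-2) + 21·1 = 6.

6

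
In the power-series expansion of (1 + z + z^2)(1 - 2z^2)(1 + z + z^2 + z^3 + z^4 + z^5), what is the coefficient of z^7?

(1 + z + z^2) has coefficients 1,1,1 for degrees 0…2.
(1 - 2z^2) has coefficients 1,0,-2,0,0,0,0,0 for degrees 0…7.
Finally multiplying by (1 + z + z^2 + z^3 + z^4 + z^5), the product of all factors after the first has coefficients 1,1,-1,-1,-1,-1,-2,-2 for degrees 0…7.
[z^7] = 1·(-2) + 1·(-2) + 1·(-1) = -5.

-5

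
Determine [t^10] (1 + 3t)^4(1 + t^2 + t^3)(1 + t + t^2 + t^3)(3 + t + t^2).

(1 + 3t)^4 has coefficients 1,12,54,108,81 for degrees 0…4.
(1 + t^2 + t^3) has coefficients 1,0,1,1,0,0,0,0,0,0,0 for degrees 0…10.
Multiplying by (1 + t + t^2 + t^3) gives running coefficients 1,1,2,3,2,2,1,0,0,0,0 for degrees 0…10.
Finally multiplying by (3 + t + t^2), the product of all factors after the first has coefficients 3,4,8,12,11,11,7,3,1,0,0 for degrees 0…10.
[t^10] = 1·0 + 12·0 + 54·1 + 108·3 + 81·7 = 945.

945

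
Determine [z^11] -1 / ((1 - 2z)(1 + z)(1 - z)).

-2730

Partial fractions give a closed form: a_n = (-4/3)·2^n + (-1/6)·(-1)^n + (1/2)·1^n.
At n = 11: a_11 = -2730.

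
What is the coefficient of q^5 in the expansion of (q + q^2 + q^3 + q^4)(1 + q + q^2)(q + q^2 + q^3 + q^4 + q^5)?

9

(q + q^2 + q^3 + q^4) has coefficients 0,1,1,1,1 for degrees 0…4.
(1 + q + q^2) has coefficients 1,1,1,0,0,0 for degrees 0…5.
Finally multiplying by (q + q^2 + q^3 + q^4 + q^5), the product of all factors after the first has coefficients 0,1,2,3,3,3 for degrees 0…5.
[q^5] = 1·3 + 1·3 + 1·2 + 1·1 = 9.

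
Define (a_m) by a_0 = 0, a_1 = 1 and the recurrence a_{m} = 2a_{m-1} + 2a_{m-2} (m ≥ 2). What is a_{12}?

The ordinary generating function has denominator 1 - 2q - 2q^2.
Iterating the recurrence: a_0,…,a_{12} = 0, 1, 2, 6, 16, 44, 120, 328, 896, 2448, 6688, 18272, 49920.

49920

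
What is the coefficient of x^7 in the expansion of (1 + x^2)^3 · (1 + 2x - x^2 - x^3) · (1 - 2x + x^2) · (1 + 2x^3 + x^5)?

(1 + x^2)^3 has coefficients 1,0,3,0,3,0,1 for degrees 0…6.
(1 + 2x - x^2 - x^3) has coefficients 1,2,-1,-1,0,0,0,0 for degrees 0…7.
Multiplying by (1 - 2x + x^2) gives running coefficients 1,0,-4,3,1,-1,0,0 for degrees 0…7.
Finally multiplying by (1 + 2x^3 + x^5), the product of all factors after the first has coefficients 1,0,-4,5,1,-8,6,-2 for degrees 0…7.
[x^7] = 1·(-2) + 3·(-8) + 3·5 + 1·0 = -11.

-11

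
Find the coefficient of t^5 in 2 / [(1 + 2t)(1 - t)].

Partial fractions give a closed form: a_n = (4/3)·(-2)^n + (2/3)·1^n.
At n = 5: a_5 = -42.

-42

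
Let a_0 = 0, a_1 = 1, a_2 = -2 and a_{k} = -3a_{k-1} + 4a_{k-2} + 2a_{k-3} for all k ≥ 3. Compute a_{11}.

The ordinary generating function has denominator 1 + 3q - 4q^2 - 2q^3.
Iterating the recurrence: a_0,…,a_{11} = 0, 1, -2, 10, -36, 144, -556, 2172, -8452, 32932, -128260, 499604.

499604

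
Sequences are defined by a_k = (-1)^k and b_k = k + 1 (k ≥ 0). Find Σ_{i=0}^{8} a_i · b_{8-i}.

This is [x^8] in the product of the two ordinary generating functions.
Σ = 1·9 − 1·8 + 1·7 − 1·6 + 1·5 − 1·4 + 1·3 − 1·2 + 1·1 = 5.

5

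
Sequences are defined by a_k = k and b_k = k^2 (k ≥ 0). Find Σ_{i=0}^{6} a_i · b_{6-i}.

105

This is [x^6] in the product of the two ordinary generating functions.
Σ = 0·36 + 1·25 + 2·16 + 3·9 + 4·4 + 5·1 + 6·0 = 105.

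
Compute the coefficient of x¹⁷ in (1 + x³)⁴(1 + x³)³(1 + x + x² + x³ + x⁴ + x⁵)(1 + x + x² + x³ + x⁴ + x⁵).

(1 + x³)⁴ has coefficients 1,0,0,4,0,0,6,0,0,4,0,0,1 for degrees 0…12.
(1 + x³)³ has coefficients 1,0,0,3,0,0,3,0,0,1,0,0,0,0,0,0,0,0 for degrees 0…17.
Multiplying by (1 + x + x² + x³ + x⁴ + x⁵) gives running coefficients 1,1,1,4,4,4,6,6,6,4,4,4,1,1,1,0,0,0 for degrees 0…17.
Finally multiplying by (1 + x + x² + x³ + x⁴ + x⁵), the product of all factors after the first has coefficients 1,2,3,7,11,15,20,25,30,30,30,30,25,20,15,11,7,3 for degrees 0…17.
[x¹⁷] = 1·3 + 4·15 + 6·30 + 4·30 + 1·15 = 378.

378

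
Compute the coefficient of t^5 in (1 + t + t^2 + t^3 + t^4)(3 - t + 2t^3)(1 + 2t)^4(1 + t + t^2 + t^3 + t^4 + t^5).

704

(1 + t + t^2 + t^3 + t^4) has coefficients 1,1,1,1,1 for degrees 0…4.
(3 - t + 2t^3) has coefficients 3,-1,0,2,0,0 for degrees 0…5.
Multiplying by (1 + 2t)^4 gives running coefficients 3,23,64,74,32,32 for degrees 0…5.
Finally multiplying by (1 + t + t^2 + t^3 + t^4 + t^5), the product of all factors after the first has coefficients 3,26,90,164,196,228 for degrees 0…5.
[t^5] = 1·228 + 1·196 + 1·164 + 1·90 + 1·26 = 704.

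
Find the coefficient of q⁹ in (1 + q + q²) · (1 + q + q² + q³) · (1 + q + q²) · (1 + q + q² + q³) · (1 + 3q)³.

1255

(1 + q + q²) has coefficients 1,1,1 for degrees 0…2.
(1 + q + q² + q³) has coefficients 1,1,1,1,0,0,0,0,0,0 for degrees 0…9.
Multiplying by (1 + q + q²) gives running coefficients 1,2,3,3,2,1,0,0,0,0 for degrees 0…9.
Multiplying by (1 + q + q² + q³) gives running coefficients 1,3,6,9,10,9,6,3,1,0 for degrees 0…9.
Finally multiplying by (1 + 3q)³, the product of all factors after the first has coefficients 1,12,60,171,334,504,600,570,433,252 for degrees 0…9.
[q⁹] = 1·252 + 1·433 + 1·570 = 1255.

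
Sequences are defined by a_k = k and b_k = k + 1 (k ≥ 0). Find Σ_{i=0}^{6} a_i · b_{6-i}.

56

The convolution is the t^6 coefficient of A(t)B(t).
Σ = 0·7 + 1·6 + 2·5 + 3·4 + 4·3 + 5·2 + 6·1 = 56.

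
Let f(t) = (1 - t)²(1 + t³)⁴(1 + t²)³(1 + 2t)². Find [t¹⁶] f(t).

(1 - t)² has coefficients 1,-2,1 for degrees 0…2.
(1 + t³)⁴ has coefficients 1,0,0,4,0,0,6,0,0,4,0,0,1,0,0,0,0 for degrees 0…16.
Multiplying by (1 + t²)³ gives running coefficients 1,0,3,4,3,12,7,12,18,8,18,12,7,12,3,4,3 for degrees 0…16.
Finally multiplying by (1 + 2t)², the product of all factors after the first has coefficients 1,4,7,16,31,40,67,88,94,128,122,116,127,88,79,64,31 for degrees 0…16.
[t¹⁶] = 1·31 − 2·64 + 1·79 = -18.

-18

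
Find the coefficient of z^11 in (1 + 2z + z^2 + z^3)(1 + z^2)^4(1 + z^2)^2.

(1 + 2z + z^2 + z^3) has coefficients 1,2,1,1 for degrees 0…3.
(1 + z^2)^4 has coefficients 1,0,4,0,6,0,4,0,1,0,0,0 for degrees 0…11.
Finally multiplying by (1 + z^2)^2, the product of all factors after the first has coefficients 1,0,6,0,15,0,20,0,15,0,6,0 for degrees 0…11.
[z^11] = 1·0 + 2·6 + 1·0 + 1·15 = 27.

27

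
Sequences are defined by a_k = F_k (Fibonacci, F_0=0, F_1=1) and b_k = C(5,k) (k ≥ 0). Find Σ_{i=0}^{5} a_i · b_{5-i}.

55

The convolution is the x^5 coefficient of A(x)B(x).
Σ = 0·1 + 1·5 + 1·10 + 2·10 + 3·5 + 5·1 = 55.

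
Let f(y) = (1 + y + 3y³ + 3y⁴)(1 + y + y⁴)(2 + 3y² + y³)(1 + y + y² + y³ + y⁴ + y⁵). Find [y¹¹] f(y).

83

(1 + y + 3y³ + 3y⁴) has coefficients 1,1,0,3,3 for degrees 0…4.
(1 + y + y⁴) has coefficients 1,1,0,0,1,0,0,0,0,0,0,0 for degrees 0…11.
Multiplying by (2 + 3y² + y³) gives running coefficients 2,2,3,4,3,0,3,1,0,0,0,0 for degrees 0…11.
Finally multiplying by (1 + y + y² + y³ + y⁴ + y⁵), the product of all factors after the first has coefficients 2,4,7,11,14,14,15,14,11,7,4,4 for degrees 0…11.
[y¹¹] = 1·4 + 1·4 + 3·11 + 3·14 = 83.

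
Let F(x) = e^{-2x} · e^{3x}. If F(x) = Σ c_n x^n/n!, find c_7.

The EGF product rule gives c_7 = Σ_{k_1+k_2=7} C(7; k_1,k_2) · ∏ g_i(k_i), where e^{-2x} gives (-2)^k; e^{3x} gives (3)^k.
g_1(k) for k = 0…7: 1, -2, 4, -8, 16, -32, 64, -128.
g_2(k) for k = 0…7: 1, 3, 9, 27, 81, 243, 729, 2187.
c_7 = Σ_k C(7,k)·g_1(k)·g_2(7−k) = 1·1·2187 + 7·(-2)·729 + 21·4·243 + 35·(-8)·81 + 35·16·27 + 21·(-32)·9 + 7·64·3 + 1·(-128)·1 = 2187 − 10206 + 20412 − 22680 + 15120 − 6048 + 1344 − 128 = 1.

1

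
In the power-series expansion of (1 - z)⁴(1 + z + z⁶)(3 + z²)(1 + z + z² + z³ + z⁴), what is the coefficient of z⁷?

(1 - z)⁴ has coefficients 1,-4,6,-4,1 for degrees 0…4.
(1 + z + z⁶) has coefficients 1,1,0,0,0,0,1,0 for degrees 0…7.
Multiplying by (3 + z²) gives running coefficients 3,3,1,1,0,0,3,0 for degrees 0…7.
Finally multiplying by (1 + z + z² + z³ + z⁴), the product of all factors after the first has coefficients 3,6,7,8,8,5,5,4 for degrees 0…7.
[z⁷] = 1·4 − 4·5 + 6·5 − 4·8 + 1·8 = -10.

-10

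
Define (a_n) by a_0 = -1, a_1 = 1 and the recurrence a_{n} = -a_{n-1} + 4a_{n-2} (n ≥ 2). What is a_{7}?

441

The ordinary generating function has denominator 1 + z - 4z^2.
Iterating the recurrence: a_0,…,a_{7} = -1, 1, -5, 9, -29, 65, -181, 441.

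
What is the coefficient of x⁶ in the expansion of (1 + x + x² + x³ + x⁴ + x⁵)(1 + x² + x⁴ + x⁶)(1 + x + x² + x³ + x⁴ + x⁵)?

(1 + x + x² + x³ + x⁴ + x⁵) has coefficients 1,1,1,1,1,1 for degrees 0…5.
(1 + x² + x⁴ + x⁶) has coefficients 1,0,1,0,1,0,1 for degrees 0…6.
Finally multiplying by (1 + x + x² + x³ + x⁴ + x⁵), the product of all factors after the first has coefficients 1,1,2,2,3,3,3 for degrees 0…6.
[x⁶] = 1·3 + 1·3 + 1·3 + 1·2 + 1·2 + 1·1 = 14.

14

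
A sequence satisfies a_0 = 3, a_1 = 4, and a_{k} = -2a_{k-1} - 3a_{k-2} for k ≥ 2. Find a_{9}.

796

The ordinary generating function has denominator 1 + 2x + 3x^2.
Iterating the recurrence: a_0,…,a_{9} = 3, 4, -17, 22, 7, -80, 139, -38, -341, 796.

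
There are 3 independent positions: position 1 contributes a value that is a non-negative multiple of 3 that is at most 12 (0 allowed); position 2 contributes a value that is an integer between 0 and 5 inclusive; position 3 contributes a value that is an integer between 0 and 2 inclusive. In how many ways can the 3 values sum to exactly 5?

The generating function for the choices is (1 + x^3 + x^6 + x^9 + x^12)·(1 + x + x^2 + x^3 + x^4 + x^5)·(1 + x + x^2); the count is [x^5].
(1 + x^3 + x^6 + x^9 + x^12) has coefficients 1,0,0,1,0,0 for degrees 0…5.
(1 + x + x^2 + x^3 + x^4 + x^5) has coefficients 1,1,1,1,1,1 for degrees 0…5.
Finally multiplying by (1 + x + x^2), the product of all factors after the first has coefficients 1,2,3,3,3,3 for degrees 0…5.
[x^5] = 1·3 + 1·3 = 6.

6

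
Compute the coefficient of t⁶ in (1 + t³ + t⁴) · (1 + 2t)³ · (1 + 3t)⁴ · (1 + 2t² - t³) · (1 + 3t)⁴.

218581

(1 + t³ + t⁴) has coefficients 1,0,0,1,1 for degrees 0…4.
(1 + 2t)³ has coefficients 1,6,12,8,0,0,0 for degrees 0…6.
Multiplying by (1 + 3t)⁴ gives running coefficients 1,18,138,584,1473,2214,1836 for degrees 0…6.
Multiplying by (1 + 2t² - t³) gives running coefficients 1,18,140,619,1731,3244,4198 for degrees 0…6.
Finally multiplying by (1 + 3t)⁴, the product of all factors after the first has coefficients 1,30,410,3379,18744,74020,214792 for degrees 0…6.
[t⁶] = 1·214792 + 1·3379 + 1·410 = 218581.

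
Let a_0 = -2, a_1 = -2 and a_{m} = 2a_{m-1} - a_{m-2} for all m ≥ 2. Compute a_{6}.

The ordinary generating function has denominator 1 - 2z + z^2.
Iterating the recurrence: a_0,…,a_{6} = -2, -2, -2, -2, -2, -2, -2.

-2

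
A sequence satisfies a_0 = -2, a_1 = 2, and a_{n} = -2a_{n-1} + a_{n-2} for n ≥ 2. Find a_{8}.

-1154

The ordinary generating function has denominator 1 + 2y - y^2.
Iterating the recurrence: a_0,…,a_{8} = -2, 2, -6, 14, -34, 82, -198, 478, -1154.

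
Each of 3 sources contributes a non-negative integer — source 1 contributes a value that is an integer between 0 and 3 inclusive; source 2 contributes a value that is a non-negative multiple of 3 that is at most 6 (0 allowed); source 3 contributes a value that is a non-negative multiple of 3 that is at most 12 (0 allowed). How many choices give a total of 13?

The generating function for the choices is (1 + y + y^2 + y^3)·(1 + y^3 + y^6)·(1 + y^3 + y^6 + y^9 + y^12); the count is [y^13].
(1 + y + y^2 + y^3) has coefficients 1,1,1,1 for degrees 0…3.
(1 + y^3 + y^6) has coefficients 1,0,0,1,0,0,1,0,0,0,0,0,0,0 for degrees 0…13.
Finally multiplying by (1 + y^3 + y^6 + y^9 + y^12), the product of all factors after the first has coefficients 1,0,0,2,0,0,3,0,0,3,0,0,3,0 for degrees 0…13.
[y^13] = 1·0 + 1·3 + 1·0 + 1·0 = 3.

3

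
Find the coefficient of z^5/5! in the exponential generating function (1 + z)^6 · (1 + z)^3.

The EGF product rule gives c_5 = Σ_{k_1+k_2=5} C(5; k_1,k_2) · ∏ g_i(k_i), where (1+z)^6 gives the falling factorial (6)_k; (1+z)^3 gives the falling factorial (3)_k.
g_1(k) for k = 0…5: 1, 6, 30, 120, 360, 720.
g_2(k) for k = 0…5: 1, 3, 6, 6, 0, 0.
c_5 = Σ_k C(5,k)·g_1(k)·g_2(5−k) = 10·30·6 + 10·120·6 + 5·360·3 + 1·720·1 = 1800 + 7200 + 5400 + 720 = 15120.

15120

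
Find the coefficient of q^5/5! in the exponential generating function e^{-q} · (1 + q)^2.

-11

The EGF product rule gives c_5 = Σ_{k_1+k_2=5} C(5; k_1,k_2) · ∏ g_i(k_i), where e^{-q} gives (-1)^k; (1+q)^2 gives the falling factorial (2)_k.
g_1(k) for k = 0…5: 1, -1, 1, -1, 1, -1.
g_2(k) for k = 0…5: 1, 2, 2, 0, 0, 0.
c_5 = Σ_k C(5,k)·g_1(k)·g_2(5−k) = 10·(-1)·2 + 5·1·2 + 1·(-1)·1 = −20 + 10 − 1 = -11.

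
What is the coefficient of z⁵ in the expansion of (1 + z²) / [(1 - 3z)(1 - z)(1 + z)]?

Partial fractions give a closed form: a_n = (5/4)·3^n + (-1/2)·1^n + (1/4)·(-1)^n.
At n = 5: a_5 = 303.

303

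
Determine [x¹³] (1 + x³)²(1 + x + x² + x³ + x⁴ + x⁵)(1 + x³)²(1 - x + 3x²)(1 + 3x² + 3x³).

210

(1 + x³)² has coefficients 1,0,0,2,0,0,1 for degrees 0…6.
(1 + x + x² + x³ + x⁴ + x⁵) has coefficients 1,1,1,1,1,1,0,0,0,0,0,0,0,0 for degrees 0…13.
Multiplying by (1 + x³)² gives running coefficients 1,1,1,3,3,3,3,3,3,1,1,1,0,0 for degrees 0…13.
Multiplying by (1 - x + 3x²) gives running coefficients 1,0,3,5,3,9,9,9,9,7,9,3,2,3 for degrees 0…13.
Finally multiplying by (1 + 3x² + 3x³), the product of all factors after the first has coefficients 1,0,6,8,12,33,33,45,63,61,63,51,50,39 for degrees 0…13.
[x¹³] = 1·39 + 2·63 + 1·45 = 210.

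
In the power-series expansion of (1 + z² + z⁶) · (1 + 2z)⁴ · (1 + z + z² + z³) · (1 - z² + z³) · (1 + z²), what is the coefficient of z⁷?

(1 + z² + z⁶) has coefficients 1,0,1,0,0,0,1 for degrees 0…6.
(1 + 2z)⁴ has coefficients 1,8,24,32,16,0,0,0 for degrees 0…7.
Multiplying by (1 + z + z² + z³) gives running coefficients 1,9,33,65,80,72,48,16 for degrees 0…7.
Multiplying by (1 - z² + z³) gives running coefficients 1,9,32,57,56,40,33,24 for degrees 0…7.
Finally multiplying by (1 + z²), the product of all factors after the first has coefficients 1,9,33,66,88,97,89,64 for degrees 0…7.
[z⁷] = 1·64 + 1·97 + 1·9 = 170.

170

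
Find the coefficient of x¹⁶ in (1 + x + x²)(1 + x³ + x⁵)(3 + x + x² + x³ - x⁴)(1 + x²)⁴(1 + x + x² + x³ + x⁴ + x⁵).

(1 + x + x²) has coefficients 1,1,1 for degrees 0…2.
(1 + x³ + x⁵) has coefficients 1,0,0,1,0,1,0,0,0,0,0,0,0,0,0,0,0 for degrees 0…16.
Multiplying by (3 + x + x² + x³ - x⁴) gives running coefficients 3,1,1,4,0,4,2,0,1,-1,0,0,0,0,0,0,0 for degrees 0…16.
Multiplying by (1 + x²)⁴ gives running coefficients 3,1,13,8,22,26,20,44,16,40,17,16,14,-2,6,-4,1 for degrees 0…16.
Finally multiplying by (1 + x + x² + x³ + x⁴ + x⁵), the product of all factors after the first has coefficients 3,4,17,25,47,73,90,133,136,168,163,153,147,101,91,47,31 for degrees 0…16.
[x¹⁶] = 1·31 + 1·47 + 1·91 = 169.

169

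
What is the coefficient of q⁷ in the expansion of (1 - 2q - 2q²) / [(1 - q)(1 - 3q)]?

366

The denominator gives the recurrence a_n = 4a_(n−1) − 3a_(n−2) for n ≥ 3; the numerator fixes a_0 = 1, a_1 = 2, a_2 = 3.
Iterating: 1, 2, 3, 6, 15, 42, 123, 366, so a_7 = 366.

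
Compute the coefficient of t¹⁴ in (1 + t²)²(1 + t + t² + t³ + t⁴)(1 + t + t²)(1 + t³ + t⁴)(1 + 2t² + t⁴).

33

(1 + t²)² has coefficients 1,0,2,0,1 for degrees 0…4.
(1 + t + t² + t³ + t⁴) has coefficients 1,1,1,1,1,0,0,0,0,0,0,0,0,0,0 for degrees 0…14.
Multiplying by (1 + t + t²) gives running coefficients 1,2,3,3,3,2,1,0,0,0,0,0,0,0,0 for degrees 0…14.
Multiplying by (1 + t³ + t⁴) gives running coefficients 1,2,3,4,6,7,7,6,5,3,1,0,0,0,0 for degrees 0…14.
Finally multiplying by (1 + 2t² + t⁴), the product of all factors after the first has coefficients 1,2,5,8,13,17,22,24,25,22,18,12,7,3,1 for degrees 0…14.
[t¹⁴] = 1·1 + 2·7 + 1·18 = 33.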